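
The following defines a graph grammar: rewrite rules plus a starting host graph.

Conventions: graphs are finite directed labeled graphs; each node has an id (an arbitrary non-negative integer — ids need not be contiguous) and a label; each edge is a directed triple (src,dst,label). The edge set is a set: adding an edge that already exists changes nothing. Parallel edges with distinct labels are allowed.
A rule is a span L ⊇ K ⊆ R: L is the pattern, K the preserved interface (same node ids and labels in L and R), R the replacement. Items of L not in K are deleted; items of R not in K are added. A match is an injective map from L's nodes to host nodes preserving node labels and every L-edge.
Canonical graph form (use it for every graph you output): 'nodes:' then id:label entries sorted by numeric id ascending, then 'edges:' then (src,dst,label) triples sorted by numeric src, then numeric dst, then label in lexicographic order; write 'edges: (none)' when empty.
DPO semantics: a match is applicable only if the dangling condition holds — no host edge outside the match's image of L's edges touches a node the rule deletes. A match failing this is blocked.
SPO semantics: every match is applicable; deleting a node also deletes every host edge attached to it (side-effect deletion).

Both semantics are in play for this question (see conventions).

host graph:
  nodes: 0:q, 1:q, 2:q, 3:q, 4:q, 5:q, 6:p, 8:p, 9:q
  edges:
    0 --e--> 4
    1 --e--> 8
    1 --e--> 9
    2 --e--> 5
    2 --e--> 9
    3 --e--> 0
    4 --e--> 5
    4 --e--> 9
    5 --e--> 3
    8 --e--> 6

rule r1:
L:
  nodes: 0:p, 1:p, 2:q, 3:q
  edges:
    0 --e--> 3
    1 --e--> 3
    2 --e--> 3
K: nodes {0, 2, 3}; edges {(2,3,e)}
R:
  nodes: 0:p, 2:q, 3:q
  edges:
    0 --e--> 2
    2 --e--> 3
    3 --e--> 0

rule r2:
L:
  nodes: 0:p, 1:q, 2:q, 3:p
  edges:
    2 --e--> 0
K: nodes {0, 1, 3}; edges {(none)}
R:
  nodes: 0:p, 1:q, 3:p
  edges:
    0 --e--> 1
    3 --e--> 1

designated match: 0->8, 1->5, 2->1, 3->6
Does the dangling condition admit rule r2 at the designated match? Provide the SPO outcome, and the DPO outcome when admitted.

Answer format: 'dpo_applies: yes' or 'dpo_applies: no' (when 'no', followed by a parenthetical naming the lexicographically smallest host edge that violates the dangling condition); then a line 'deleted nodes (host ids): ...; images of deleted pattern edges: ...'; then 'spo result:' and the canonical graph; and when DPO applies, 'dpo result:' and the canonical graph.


dpo_applies: no
(the rule deletes node 1, which keeps host edge (1,9,e) outside the match image — the dangling condition fails, DPO blocks; SPO proceeds and side-deletes such edges)
deleted nodes (host ids): 1; images of deleted pattern edges: (1,8,e)
spo result:
nodes: 0:q, 2:q, 3:q, 4:q, 5:q, 6:p, 8:p, 9:q
edges: (0,4,e); (2,5,e); (2,9,e); (3,0,e); (4,5,e); (4,9,e); (5,3,e); (6,5,e); (8,5,e); (8,6,e)


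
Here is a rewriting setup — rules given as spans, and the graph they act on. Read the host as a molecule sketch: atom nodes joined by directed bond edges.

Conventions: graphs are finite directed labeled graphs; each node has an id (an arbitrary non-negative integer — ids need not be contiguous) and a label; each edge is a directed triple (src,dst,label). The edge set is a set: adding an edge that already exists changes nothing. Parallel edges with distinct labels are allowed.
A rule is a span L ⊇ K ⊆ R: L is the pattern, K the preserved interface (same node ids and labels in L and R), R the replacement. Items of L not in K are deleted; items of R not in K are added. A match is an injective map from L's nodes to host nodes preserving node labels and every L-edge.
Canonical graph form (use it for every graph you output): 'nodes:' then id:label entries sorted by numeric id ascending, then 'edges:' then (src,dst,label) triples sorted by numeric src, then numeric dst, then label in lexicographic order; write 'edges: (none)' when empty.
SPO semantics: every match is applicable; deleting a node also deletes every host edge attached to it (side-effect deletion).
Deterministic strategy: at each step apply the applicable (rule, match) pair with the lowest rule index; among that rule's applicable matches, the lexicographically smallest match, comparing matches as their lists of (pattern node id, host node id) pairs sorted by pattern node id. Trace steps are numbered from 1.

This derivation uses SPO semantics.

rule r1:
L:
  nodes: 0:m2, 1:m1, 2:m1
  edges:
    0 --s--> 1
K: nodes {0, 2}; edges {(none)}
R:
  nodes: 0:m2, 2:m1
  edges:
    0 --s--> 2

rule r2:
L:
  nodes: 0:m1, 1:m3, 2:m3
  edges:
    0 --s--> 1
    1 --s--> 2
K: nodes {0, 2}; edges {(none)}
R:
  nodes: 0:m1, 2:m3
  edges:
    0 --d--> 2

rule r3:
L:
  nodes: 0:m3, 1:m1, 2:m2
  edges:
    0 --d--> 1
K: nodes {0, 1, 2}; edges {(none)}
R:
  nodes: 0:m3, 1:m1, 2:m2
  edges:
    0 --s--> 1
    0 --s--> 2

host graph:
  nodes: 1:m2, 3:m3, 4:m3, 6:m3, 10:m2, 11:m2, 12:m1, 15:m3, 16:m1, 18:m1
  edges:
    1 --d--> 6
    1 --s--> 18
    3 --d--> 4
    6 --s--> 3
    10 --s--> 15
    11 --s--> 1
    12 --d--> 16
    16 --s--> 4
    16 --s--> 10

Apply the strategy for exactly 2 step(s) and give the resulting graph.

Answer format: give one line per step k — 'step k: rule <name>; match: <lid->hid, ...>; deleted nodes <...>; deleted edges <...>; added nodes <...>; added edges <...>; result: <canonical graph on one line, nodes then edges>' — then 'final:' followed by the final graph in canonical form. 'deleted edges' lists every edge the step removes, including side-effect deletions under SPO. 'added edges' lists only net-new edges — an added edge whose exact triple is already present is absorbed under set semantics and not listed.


step 1: rule r1; match: 0->1, 1->18, 2->12; deleted nodes 18; deleted edges (1,18,s); added nodes (none); added edges (1,12,s); result: nodes: 1:m2, 3:m3, 4:m3, 6:m3, 10:m2, 11:m2, 12:m1, 15:m3, 16:m1 edges: (1,6,d); (1,12,s); (3,4,d); (6,3,s); (10,15,s); (11,1,s); (12,16,d); (16,4,s); (16,10,s)
step 2: rule r1; match: 0->1, 1->12, 2->16; deleted nodes 12; deleted edges (1,12,s); (12,16,d); added nodes (none); added edges (1,16,s); result: nodes: 1:m2, 3:m3, 4:m3, 6:m3, 10:m2, 11:m2, 15:m3, 16:m1 edges: (1,6,d); (1,16,s); (3,4,d); (6,3,s); (10,15,s); (11,1,s); (16,4,s); (16,10,s)
final:
nodes: 1:m2, 3:m3, 4:m3, 6:m3, 10:m2, 11:m2, 15:m3, 16:m1
edges: (1,6,d); (1,16,s); (3,4,d); (6,3,s); (10,15,s); (11,1,s); (16,4,s); (16,10,s)


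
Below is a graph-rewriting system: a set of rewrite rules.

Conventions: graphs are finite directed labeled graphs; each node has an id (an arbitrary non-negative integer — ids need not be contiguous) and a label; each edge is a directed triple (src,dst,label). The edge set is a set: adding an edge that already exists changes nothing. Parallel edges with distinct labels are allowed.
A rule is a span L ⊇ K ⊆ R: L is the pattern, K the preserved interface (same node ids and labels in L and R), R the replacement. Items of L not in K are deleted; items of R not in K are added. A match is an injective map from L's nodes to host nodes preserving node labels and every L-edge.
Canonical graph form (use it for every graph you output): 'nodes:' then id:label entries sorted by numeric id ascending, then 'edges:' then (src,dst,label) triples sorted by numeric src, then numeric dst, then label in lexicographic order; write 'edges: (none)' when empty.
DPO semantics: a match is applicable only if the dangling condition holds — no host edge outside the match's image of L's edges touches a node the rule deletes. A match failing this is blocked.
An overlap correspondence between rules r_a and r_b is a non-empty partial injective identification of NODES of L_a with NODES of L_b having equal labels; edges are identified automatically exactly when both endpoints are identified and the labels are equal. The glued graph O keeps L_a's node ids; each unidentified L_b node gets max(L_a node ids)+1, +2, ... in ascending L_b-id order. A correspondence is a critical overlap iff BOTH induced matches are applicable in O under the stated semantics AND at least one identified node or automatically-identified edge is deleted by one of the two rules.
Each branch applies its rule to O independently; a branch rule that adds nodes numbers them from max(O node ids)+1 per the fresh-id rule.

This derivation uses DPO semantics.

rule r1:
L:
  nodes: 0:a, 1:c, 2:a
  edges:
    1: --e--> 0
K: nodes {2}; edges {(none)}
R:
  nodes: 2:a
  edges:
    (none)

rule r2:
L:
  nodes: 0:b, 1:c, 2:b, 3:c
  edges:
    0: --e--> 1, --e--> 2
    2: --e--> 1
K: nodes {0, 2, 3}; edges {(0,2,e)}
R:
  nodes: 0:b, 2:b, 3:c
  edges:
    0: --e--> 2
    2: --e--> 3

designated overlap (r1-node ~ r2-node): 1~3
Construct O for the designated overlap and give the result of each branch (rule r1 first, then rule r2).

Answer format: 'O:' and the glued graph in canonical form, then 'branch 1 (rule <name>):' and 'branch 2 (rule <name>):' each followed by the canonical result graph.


O:
nodes: 0:a, 1:c, 2:a, 3:b, 4:c, 5:b
edges: (1,0,e); (3,4,e); (3,5,e); (5,4,e)
branch 1 (rule r1):
nodes: 2:a, 3:b, 4:c, 5:b
edges: (3,4,e); (3,5,e); (5,4,e)
branch 2 (rule r2):
nodes: 0:a, 1:c, 2:a, 3:b, 5:b
edges: (1,0,e); (3,5,e); (5,1,e)


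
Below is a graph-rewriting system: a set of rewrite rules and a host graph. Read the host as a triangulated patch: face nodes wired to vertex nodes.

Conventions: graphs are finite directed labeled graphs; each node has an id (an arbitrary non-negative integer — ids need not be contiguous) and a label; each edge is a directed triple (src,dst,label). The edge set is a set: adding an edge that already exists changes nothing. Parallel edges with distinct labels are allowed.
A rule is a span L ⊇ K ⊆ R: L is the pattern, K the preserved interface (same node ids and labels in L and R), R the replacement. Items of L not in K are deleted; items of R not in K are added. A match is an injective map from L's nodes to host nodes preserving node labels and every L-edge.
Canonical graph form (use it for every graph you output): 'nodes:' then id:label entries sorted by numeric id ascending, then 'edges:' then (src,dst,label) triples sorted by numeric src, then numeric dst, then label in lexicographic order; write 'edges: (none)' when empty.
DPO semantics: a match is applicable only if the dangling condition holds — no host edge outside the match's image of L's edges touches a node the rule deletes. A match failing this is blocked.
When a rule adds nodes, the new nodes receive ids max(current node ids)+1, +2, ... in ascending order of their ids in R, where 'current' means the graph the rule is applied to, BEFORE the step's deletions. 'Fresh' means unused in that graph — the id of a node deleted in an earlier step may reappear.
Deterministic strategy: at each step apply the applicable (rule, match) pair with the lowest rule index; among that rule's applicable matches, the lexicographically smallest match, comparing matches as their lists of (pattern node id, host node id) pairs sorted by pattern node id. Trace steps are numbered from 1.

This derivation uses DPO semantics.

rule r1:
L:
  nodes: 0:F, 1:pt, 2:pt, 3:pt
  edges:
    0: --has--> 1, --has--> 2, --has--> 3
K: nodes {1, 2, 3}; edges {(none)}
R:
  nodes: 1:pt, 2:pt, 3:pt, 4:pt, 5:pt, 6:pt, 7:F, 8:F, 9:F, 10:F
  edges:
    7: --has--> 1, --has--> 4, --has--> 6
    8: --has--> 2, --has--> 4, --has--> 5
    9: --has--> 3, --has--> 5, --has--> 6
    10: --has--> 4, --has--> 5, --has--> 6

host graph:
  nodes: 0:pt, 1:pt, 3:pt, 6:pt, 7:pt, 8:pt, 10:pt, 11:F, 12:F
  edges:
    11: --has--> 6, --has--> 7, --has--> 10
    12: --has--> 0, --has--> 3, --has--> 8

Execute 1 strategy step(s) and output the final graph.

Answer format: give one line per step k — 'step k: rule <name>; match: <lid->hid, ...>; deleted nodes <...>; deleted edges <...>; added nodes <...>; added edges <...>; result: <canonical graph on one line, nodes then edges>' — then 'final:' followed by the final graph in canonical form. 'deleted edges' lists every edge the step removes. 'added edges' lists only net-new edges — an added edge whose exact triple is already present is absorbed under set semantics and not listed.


step 1: rule r1; match: 0->11, 1->6, 2->7, 3->10; deleted nodes 11; deleted edges (11,6,has); (11,7,has); (11,10,has); added nodes 13, 14, 15, 16, 17, 18, 19; added edges (16,6,has); (16,13,has); (16,15,has); (17,7,has); (17,13,has); (17,14,has); (18,10,has); (18,14,has); (18,15,has); (19,13,has); (19,14,has); (19,15,has); result: nodes: 0:pt, 1:pt, 3:pt, 6:pt, 7:pt, 8:pt, 10:pt, 12:F, 13:pt, 14:pt, 15:pt, 16:F, 17:F, 18:F, 19:F edges: (12,0,has); (12,3,has); (12,8,has); (16,6,has); (16,13,has); (16,15,has); (17,7,has); (17,13,has); (17,14,has); (18,10,has); (18,14,has); (18,15,has); (19,13,has); (19,14,has); (19,15,has)
final:
nodes: 0:pt, 1:pt, 3:pt, 6:pt, 7:pt, 8:pt, 10:pt, 12:F, 13:pt, 14:pt, 15:pt, 16:F, 17:F, 18:F, 19:F
edges: (12,0,has); (12,3,has); (12,8,has); (16,6,has); (16,13,has); (16,15,has); (17,7,has); (17,13,has); (17,14,has); (18,10,has); (18,14,has); (18,15,has); (19,13,has); (19,14,has); (19,15,has)


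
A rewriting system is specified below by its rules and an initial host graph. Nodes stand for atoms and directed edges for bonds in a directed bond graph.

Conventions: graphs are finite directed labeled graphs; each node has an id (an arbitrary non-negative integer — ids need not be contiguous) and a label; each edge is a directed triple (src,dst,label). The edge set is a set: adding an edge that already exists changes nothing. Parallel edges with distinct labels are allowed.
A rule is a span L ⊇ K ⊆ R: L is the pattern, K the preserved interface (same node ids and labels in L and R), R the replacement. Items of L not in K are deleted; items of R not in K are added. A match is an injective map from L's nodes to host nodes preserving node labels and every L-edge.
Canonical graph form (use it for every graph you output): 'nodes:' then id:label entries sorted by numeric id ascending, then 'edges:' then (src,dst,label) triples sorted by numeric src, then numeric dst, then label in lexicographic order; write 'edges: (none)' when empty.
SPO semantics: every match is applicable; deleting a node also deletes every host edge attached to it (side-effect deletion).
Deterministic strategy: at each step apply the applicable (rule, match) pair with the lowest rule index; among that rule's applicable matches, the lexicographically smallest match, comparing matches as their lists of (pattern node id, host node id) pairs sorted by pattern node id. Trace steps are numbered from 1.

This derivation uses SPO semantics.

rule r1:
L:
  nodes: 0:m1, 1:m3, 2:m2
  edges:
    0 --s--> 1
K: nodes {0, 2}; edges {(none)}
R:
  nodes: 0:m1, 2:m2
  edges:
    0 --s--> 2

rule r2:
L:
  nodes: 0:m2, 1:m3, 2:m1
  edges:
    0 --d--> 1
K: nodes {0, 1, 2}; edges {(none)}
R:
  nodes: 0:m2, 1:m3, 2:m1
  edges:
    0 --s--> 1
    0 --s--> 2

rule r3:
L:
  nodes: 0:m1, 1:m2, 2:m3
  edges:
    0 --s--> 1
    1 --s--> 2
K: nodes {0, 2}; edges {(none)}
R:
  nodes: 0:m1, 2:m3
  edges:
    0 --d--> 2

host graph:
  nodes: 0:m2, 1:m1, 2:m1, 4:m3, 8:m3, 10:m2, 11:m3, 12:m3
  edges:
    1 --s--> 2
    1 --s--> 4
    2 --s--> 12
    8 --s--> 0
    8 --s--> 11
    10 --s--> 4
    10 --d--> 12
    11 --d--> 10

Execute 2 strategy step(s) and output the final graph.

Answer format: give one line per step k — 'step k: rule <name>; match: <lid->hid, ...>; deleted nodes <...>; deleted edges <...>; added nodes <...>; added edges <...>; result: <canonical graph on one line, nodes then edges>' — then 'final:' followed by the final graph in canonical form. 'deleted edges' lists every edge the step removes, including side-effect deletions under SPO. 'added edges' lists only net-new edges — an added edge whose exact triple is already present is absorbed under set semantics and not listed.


step 1: rule r1; match: 0->1, 1->4, 2->0; deleted nodes 4; deleted edges (1,4,s); (10,4,s); added nodes (none); added edges (1,0,s); result: nodes: 0:m2, 1:m1, 2:m1, 8:m3, 10:m2, 11:m3, 12:m3 edges: (1,0,s); (1,2,s); (2,12,s); (8,0,s); (8,11,s); (10,12,d); (11,10,d)
step 2: rule r1; match: 0->2, 1->12, 2->0; deleted nodes 12; deleted edges (2,12,s); (10,12,d); added nodes (none); added edges (2,0,s); result: nodes: 0:m2, 1:m1, 2:m1, 8:m3, 10:m2, 11:m3 edges: (1,0,s); (1,2,s); (2,0,s); (8,0,s); (8,11,s); (11,10,d)
final:
nodes: 0:m2, 1:m1, 2:m1, 8:m3, 10:m2, 11:m3
edges: (1,0,s); (1,2,s); (2,0,s); (8,0,s); (8,11,s); (11,10,d)


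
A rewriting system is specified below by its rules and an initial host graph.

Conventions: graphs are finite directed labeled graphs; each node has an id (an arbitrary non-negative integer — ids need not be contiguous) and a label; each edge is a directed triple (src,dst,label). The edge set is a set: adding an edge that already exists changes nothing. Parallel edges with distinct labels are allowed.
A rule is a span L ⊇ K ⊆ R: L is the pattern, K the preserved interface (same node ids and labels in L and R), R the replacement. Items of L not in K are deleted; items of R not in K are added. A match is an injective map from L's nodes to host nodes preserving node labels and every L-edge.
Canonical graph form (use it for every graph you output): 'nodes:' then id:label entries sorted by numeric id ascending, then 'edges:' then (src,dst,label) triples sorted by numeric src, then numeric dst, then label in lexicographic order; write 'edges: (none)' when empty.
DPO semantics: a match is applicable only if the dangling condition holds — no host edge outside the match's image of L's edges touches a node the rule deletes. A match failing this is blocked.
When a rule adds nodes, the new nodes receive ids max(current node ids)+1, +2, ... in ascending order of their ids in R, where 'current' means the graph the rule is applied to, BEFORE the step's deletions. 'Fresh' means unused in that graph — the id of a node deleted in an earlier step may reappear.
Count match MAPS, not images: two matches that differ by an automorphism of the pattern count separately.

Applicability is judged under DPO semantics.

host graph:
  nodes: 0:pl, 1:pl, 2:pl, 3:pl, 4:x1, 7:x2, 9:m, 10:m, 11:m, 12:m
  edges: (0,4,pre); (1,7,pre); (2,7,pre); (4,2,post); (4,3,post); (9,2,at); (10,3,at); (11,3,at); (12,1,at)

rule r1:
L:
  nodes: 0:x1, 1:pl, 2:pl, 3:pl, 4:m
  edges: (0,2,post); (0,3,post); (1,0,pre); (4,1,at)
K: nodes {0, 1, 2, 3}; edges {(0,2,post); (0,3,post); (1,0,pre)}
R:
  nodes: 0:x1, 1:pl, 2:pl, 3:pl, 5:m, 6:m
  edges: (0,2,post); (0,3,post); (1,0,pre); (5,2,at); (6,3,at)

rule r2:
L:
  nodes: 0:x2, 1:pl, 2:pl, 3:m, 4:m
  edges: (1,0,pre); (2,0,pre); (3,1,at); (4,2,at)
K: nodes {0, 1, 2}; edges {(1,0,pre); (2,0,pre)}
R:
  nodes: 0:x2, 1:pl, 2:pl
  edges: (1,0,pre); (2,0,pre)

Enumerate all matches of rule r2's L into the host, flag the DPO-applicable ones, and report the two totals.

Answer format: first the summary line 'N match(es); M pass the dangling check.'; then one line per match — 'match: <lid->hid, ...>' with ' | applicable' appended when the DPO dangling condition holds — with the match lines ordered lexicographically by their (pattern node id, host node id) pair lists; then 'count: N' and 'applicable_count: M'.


2 match(es); 2 pass the dangling check.
match: 0->7, 1->1, 2->2, 3->12, 4->9 | applicable
match: 0->7, 1->2, 2->1, 3->9, 4->12 | applicable
count: 2
applicable_count: 2


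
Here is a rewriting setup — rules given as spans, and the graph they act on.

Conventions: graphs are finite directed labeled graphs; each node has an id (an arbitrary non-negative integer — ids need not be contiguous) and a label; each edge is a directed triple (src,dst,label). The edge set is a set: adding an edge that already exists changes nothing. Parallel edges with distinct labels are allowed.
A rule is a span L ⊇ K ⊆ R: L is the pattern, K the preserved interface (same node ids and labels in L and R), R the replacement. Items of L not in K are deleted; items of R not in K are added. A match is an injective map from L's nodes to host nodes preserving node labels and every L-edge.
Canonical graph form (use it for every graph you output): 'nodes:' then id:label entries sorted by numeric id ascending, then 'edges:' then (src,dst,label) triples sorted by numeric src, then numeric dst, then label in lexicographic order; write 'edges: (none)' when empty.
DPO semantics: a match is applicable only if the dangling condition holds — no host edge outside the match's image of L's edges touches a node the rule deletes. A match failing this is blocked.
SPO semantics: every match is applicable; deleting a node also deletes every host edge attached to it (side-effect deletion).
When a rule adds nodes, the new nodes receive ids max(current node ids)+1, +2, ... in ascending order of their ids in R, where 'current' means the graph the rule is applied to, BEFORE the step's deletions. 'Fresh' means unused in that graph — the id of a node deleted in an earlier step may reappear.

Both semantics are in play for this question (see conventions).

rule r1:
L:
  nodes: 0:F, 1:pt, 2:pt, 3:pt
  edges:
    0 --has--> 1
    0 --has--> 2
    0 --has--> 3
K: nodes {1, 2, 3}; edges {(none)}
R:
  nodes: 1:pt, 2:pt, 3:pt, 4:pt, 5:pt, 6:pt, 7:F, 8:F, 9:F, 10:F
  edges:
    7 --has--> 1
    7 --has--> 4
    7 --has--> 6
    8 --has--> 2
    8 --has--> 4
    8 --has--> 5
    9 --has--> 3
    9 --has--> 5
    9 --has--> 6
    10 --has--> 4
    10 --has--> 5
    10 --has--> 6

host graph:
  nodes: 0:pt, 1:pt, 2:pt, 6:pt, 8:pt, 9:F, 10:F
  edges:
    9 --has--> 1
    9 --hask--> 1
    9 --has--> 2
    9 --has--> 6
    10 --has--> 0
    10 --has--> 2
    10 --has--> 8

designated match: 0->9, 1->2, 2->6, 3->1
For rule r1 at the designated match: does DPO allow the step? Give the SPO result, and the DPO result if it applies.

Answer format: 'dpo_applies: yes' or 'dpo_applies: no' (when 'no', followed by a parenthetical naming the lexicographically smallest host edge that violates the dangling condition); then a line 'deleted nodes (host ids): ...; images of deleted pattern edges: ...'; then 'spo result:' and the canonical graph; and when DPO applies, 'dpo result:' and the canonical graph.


dpo_applies: no
(the rule deletes node 9, which keeps host edge (9,1,hask) outside the match image — the dangling condition fails, DPO blocks; SPO proceeds and side-deletes such edges)
deleted nodes (host ids): 9; images of deleted pattern edges: (9,1,has); (9,2,has); (9,6,has)
spo result:
nodes: 0:pt, 1:pt, 2:pt, 6:pt, 8:pt, 10:F, 11:pt, 12:pt, 13:pt, 14:F, 15:F, 16:F, 17:F
edges: (10,0,has); (10,2,has); (10,8,has); (14,2,has); (14,11,has); (14,13,has); (15,6,has); (15,11,has); (15,12,has); (16,1,has); (16,12,has); (16,13,has); (17,11,has); (17,12,has); (17,13,has)


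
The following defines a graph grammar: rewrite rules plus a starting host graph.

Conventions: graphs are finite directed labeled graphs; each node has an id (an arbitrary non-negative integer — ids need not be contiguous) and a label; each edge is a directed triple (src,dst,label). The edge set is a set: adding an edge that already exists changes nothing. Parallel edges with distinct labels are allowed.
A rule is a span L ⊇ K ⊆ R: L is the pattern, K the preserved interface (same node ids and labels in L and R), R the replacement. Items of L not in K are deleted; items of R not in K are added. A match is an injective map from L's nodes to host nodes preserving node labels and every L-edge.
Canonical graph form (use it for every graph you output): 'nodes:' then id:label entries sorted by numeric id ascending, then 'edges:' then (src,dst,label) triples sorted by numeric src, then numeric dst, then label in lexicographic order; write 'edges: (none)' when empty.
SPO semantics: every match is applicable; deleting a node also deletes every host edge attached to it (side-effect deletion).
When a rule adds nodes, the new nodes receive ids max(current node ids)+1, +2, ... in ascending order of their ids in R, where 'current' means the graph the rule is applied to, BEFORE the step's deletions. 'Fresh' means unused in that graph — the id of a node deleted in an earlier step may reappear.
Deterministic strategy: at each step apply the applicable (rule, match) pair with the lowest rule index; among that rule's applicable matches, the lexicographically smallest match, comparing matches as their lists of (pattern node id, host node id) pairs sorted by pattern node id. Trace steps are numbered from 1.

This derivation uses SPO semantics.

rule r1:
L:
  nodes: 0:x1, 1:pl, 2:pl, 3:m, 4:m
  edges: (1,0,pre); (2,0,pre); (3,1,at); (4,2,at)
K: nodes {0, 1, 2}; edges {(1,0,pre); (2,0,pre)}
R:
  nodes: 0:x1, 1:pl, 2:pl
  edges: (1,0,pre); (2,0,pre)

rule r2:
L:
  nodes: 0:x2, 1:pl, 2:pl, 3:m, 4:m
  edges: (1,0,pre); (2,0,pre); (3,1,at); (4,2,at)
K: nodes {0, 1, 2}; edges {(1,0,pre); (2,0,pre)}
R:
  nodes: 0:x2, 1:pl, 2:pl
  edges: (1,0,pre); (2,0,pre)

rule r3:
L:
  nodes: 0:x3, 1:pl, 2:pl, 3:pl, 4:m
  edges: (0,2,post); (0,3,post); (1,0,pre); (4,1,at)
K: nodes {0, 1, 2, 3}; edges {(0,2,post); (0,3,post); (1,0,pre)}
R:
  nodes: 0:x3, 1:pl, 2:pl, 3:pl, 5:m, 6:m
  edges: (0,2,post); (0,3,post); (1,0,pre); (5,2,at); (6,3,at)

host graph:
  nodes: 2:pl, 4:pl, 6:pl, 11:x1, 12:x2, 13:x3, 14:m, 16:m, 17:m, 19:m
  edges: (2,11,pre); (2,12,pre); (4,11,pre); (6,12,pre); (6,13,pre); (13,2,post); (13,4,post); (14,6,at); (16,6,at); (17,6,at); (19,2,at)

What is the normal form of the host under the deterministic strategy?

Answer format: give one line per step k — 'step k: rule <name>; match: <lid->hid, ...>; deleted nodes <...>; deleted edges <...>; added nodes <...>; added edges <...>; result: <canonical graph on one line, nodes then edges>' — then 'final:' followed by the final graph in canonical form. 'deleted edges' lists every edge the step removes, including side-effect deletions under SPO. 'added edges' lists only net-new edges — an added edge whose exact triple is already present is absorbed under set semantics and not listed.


step 1: rule r2; match: 0->12, 1->2, 2->6, 3->19, 4->14; deleted nodes 14, 19; deleted edges (14,6,at); (19,2,at); added nodes (none); added edges (none); result: nodes: 2:pl, 4:pl, 6:pl, 11:x1, 12:x2, 13:x3, 16:m, 17:m edges: (2,11,pre); (2,12,pre); (4,11,pre); (6,12,pre); (6,13,pre); (13,2,post); (13,4,post); (16,6,at); (17,6,at)
step 2: rule r3; match: 0->13, 1->6, 2->2, 3->4, 4->16; deleted nodes 16; deleted edges (16,6,at); added nodes 18, 19; added edges (18,2,at); (19,4,at); result: nodes: 2:pl, 4:pl, 6:pl, 11:x1, 12:x2, 13:x3, 17:m, 18:m, 19:m edges: (2,11,pre); (2,12,pre); (4,11,pre); (6,12,pre); (6,13,pre); (13,2,post); (13,4,post); (17,6,at); (18,2,at); (19,4,at)
step 3: rule r1; match: 0->11, 1->2, 2->4, 3->18, 4->19; deleted nodes 18, 19; deleted edges (18,2,at); (19,4,at); added nodes (none); added edges (none); result: nodes: 2:pl, 4:pl, 6:pl, 11:x1, 12:x2, 13:x3, 17:m edges: (2,11,pre); (2,12,pre); (4,11,pre); (6,12,pre); (6,13,pre); (13,2,post); (13,4,post); (17,6,at)
step 4: rule r3; match: 0->13, 1->6, 2->2, 3->4, 4->17; deleted nodes 17; deleted edges (17,6,at); added nodes 18, 19; added edges (18,2,at); (19,4,at); result: nodes: 2:pl, 4:pl, 6:pl, 11:x1, 12:x2, 13:x3, 18:m, 19:m edges: (2,11,pre); (2,12,pre); (4,11,pre); (6,12,pre); (6,13,pre); (13,2,post); (13,4,post); (18,2,at); (19,4,at)
step 5: rule r1; match: 0->11, 1->2, 2->4, 3->18, 4->19; deleted nodes 18, 19; deleted edges (18,2,at); (19,4,at); added nodes (none); added edges (none); result: nodes: 2:pl, 4:pl, 6:pl, 11:x1, 12:x2, 13:x3 edges: (2,11,pre); (2,12,pre); (4,11,pre); (6,12,pre); (6,13,pre); (13,2,post); (13,4,post)
final:
nodes: 2:pl, 4:pl, 6:pl, 11:x1, 12:x2, 13:x3
edges: (2,11,pre); (2,12,pre); (4,11,pre); (6,12,pre); (6,13,pre); (13,2,post); (13,4,post)


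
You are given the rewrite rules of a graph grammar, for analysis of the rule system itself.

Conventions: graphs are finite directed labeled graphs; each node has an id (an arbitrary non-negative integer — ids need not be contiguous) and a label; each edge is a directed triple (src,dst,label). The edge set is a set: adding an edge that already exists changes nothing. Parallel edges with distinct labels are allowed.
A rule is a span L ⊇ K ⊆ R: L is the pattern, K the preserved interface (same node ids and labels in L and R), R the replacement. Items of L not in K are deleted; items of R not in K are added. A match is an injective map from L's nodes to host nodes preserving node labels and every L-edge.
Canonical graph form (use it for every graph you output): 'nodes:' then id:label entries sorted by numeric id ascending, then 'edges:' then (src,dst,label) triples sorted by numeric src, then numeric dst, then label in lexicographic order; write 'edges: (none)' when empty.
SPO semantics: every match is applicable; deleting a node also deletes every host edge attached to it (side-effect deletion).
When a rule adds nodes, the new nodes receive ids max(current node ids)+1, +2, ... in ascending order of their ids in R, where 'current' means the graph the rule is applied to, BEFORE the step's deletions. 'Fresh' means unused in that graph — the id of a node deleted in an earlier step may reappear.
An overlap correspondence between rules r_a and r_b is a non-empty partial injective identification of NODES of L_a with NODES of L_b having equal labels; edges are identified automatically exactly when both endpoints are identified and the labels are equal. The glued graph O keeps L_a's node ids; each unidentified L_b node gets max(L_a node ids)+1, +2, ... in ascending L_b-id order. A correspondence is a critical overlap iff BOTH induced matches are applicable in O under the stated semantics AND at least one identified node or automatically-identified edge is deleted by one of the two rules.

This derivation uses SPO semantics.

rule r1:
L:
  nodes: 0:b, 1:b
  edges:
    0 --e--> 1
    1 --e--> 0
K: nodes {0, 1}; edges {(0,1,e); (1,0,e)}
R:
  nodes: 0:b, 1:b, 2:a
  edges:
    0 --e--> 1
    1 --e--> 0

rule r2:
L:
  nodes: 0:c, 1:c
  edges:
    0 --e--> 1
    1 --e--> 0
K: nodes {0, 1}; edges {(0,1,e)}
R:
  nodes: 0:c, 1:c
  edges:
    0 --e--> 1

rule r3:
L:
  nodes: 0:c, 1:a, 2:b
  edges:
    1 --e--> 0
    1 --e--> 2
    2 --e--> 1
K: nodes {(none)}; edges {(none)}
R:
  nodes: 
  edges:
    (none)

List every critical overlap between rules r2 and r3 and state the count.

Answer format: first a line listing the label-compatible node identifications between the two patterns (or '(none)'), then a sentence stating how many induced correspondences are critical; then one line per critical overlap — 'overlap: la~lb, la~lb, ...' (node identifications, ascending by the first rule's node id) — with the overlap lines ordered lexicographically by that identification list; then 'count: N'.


label-compatible node identifications between L(r2) and L(r3): 0~0, 1~0
2 of the induced correspondences are critical overlaps of r2 and r3.
overlap: 0~0
overlap: 1~0
count: 2


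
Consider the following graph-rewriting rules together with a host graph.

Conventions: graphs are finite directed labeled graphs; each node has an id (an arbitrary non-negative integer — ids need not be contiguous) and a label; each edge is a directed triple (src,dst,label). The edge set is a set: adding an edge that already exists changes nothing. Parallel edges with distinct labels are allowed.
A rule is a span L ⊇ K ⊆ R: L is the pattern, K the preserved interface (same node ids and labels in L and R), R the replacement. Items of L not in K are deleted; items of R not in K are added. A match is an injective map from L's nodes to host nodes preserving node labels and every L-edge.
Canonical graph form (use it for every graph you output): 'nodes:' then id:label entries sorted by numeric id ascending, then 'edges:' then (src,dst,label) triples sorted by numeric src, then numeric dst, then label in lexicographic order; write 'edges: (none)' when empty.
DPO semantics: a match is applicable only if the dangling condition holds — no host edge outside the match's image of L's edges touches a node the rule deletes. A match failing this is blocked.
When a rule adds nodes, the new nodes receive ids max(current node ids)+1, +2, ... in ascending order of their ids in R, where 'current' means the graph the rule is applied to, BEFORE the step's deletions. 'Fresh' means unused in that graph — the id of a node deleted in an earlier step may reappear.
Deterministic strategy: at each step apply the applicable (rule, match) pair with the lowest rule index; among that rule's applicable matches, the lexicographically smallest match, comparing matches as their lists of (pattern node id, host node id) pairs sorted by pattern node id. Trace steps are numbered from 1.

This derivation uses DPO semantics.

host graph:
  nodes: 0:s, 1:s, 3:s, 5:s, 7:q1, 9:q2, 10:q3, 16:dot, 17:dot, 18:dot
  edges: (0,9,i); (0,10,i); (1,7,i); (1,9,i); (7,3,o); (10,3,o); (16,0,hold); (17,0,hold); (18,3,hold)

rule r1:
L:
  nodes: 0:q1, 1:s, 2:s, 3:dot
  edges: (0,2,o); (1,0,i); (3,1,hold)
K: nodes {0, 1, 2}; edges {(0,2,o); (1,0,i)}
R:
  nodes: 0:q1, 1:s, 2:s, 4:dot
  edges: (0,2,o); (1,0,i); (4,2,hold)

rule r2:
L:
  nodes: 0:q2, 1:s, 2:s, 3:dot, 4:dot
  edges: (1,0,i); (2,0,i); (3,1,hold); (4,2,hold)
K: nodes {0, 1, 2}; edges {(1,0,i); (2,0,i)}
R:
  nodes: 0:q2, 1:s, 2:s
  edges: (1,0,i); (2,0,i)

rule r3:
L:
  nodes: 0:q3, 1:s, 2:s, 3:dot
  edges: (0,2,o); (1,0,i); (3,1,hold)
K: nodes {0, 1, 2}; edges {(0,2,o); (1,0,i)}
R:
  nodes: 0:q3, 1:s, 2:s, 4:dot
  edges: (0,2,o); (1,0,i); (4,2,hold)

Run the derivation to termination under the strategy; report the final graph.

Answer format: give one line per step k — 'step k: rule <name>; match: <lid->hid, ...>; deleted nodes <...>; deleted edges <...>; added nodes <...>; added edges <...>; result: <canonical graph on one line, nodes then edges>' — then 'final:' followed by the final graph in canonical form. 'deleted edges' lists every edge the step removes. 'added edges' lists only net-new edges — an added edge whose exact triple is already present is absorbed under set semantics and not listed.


step 1: rule r3; match: 0->10, 1->0, 2->3, 3->16; deleted nodes 16; deleted edges (16,0,hold); added nodes 19; added edges (19,3,hold); result: nodes: 0:s, 1:s, 3:s, 5:s, 7:q1, 9:q2, 10:q3, 17:dot, 18:dot, 19:dot edges: (0,9,i); (0,10,i); (1,7,i); (1,9,i); (7,3,o); (10,3,o); (17,0,hold); (18,3,hold); (19,3,hold)
step 2: rule r3; match: 0->10, 1->0, 2->3, 3->17; deleted nodes 17; deleted edges (17,0,hold); added nodes 20; added edges (20,3,hold); result: nodes: 0:s, 1:s, 3:s, 5:s, 7:q1, 9:q2, 10:q3, 18:dot, 19:dot, 20:dot edges: (0,9,i); (0,10,i); (1,7,i); (1,9,i); (7,3,o); (10,3,o); (18,3,hold); (19,3,hold); (20,3,hold)
final:
nodes: 0:s, 1:s, 3:s, 5:s, 7:q1, 9:q2, 10:q3, 18:dot, 19:dot, 20:dot
edges: (0,9,i); (0,10,i); (1,7,i); (1,9,i); (7,3,o); (10,3,o); (18,3,hold); (19,3,hold); (20,3,hold)


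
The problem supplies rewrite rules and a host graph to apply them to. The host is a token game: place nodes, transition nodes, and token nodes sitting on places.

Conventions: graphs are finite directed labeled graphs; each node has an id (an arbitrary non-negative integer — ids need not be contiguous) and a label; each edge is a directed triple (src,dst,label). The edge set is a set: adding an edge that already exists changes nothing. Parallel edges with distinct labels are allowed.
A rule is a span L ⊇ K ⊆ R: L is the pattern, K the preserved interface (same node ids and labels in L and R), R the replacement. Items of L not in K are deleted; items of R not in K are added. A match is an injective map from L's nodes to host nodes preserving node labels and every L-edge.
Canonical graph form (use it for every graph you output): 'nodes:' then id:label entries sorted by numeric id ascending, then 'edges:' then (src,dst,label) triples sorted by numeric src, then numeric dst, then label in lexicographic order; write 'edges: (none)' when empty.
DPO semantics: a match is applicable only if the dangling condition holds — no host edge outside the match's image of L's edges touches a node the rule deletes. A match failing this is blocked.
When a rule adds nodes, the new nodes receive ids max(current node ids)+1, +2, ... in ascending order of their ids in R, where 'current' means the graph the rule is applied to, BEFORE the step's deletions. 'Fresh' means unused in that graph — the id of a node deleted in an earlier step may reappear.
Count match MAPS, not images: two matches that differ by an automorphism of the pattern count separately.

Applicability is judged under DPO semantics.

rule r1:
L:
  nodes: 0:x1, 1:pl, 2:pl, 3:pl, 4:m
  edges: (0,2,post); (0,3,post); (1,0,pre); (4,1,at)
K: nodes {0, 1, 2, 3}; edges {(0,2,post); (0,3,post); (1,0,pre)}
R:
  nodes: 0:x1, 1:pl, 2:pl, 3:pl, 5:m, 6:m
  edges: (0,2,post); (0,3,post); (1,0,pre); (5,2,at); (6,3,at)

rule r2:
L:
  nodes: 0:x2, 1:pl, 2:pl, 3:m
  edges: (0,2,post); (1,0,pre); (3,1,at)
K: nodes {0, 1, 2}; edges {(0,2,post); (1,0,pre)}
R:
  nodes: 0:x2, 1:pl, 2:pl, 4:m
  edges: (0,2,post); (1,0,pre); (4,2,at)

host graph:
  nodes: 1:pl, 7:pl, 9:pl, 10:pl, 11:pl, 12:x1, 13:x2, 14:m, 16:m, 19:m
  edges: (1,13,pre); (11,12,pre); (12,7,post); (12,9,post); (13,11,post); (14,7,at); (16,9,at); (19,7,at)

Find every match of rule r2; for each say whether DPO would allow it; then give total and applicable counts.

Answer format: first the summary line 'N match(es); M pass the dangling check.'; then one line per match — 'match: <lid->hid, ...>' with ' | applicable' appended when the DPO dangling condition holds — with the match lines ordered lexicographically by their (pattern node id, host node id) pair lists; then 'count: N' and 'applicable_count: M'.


0 match(es); 0 pass the dangling check.
count: 0
applicable_count: 0


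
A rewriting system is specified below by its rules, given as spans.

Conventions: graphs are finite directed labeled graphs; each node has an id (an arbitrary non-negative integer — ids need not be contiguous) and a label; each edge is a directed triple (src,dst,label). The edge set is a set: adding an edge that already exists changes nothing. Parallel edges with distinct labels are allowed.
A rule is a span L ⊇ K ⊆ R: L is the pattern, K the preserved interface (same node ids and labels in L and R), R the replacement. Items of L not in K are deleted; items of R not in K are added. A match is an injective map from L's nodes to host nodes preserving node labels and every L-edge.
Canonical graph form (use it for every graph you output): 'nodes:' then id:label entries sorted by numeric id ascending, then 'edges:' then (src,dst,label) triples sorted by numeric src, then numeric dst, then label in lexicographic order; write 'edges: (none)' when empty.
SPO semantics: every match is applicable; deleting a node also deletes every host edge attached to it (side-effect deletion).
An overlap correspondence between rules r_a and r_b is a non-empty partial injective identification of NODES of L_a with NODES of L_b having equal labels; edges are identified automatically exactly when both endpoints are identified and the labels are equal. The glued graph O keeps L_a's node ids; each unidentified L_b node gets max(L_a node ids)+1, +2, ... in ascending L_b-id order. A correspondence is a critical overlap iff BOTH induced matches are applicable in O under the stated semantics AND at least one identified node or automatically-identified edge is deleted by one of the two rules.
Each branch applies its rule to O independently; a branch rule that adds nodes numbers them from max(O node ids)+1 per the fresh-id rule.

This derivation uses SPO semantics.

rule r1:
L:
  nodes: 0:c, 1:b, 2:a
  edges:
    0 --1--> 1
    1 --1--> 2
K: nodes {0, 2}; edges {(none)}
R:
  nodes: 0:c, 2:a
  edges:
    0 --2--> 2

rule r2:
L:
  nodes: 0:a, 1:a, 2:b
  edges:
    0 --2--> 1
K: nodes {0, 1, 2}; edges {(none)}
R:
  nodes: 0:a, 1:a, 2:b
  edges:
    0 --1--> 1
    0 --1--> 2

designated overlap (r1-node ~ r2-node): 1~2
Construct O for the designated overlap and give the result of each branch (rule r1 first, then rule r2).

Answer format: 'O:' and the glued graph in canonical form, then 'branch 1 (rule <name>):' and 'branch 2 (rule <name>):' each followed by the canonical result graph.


O:
nodes: 0:c, 1:b, 2:a, 3:a, 4:a
edges: (0,1,1); (1,2,1); (3,4,2)
branch 1 (rule r1):
nodes: 0:c, 2:a, 3:a, 4:a
edges: (0,2,2); (3,4,2)
branch 2 (rule r2):
nodes: 0:c, 1:b, 2:a, 3:a, 4:a
edges: (0,1,1); (1,2,1); (3,1,1); (3,4,1)
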